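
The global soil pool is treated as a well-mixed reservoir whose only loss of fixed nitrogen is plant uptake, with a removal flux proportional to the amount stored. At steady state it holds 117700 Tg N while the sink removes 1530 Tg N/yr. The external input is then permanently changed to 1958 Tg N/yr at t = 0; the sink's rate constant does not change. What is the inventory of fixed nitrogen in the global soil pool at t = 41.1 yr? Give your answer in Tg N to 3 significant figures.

131000 Tg N

Residence time τ = M₀/F₀ = 76.93 yr. The eventual steady state is M_∞ = M₀·(F₁/F₀) = 117700 × 1958/1530 = 150630 Tg N.
The anomaly ΔM(t) = M(t) − M_∞ decays as ΔM₀·e^(−t/τ) with ΔM₀ = 117700 − 150630 = −32930 Tg N.
At t = 41.1 yr, e^(−t/τ) = e^(−0.5343) = 0.5861, so ΔM = −19300 Tg N and M = 150630 − 19300 = 131330 Tg N.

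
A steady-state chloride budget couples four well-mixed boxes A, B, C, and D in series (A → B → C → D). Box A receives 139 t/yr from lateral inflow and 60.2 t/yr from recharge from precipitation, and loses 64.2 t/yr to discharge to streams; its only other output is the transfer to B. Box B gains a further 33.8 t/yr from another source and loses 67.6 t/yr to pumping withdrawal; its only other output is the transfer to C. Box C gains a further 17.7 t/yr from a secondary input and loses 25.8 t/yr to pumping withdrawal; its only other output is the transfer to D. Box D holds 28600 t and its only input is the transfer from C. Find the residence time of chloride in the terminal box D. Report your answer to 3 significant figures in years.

Box A: F(A→B) = (139 + 60.2) − 64.2 = 135.00 t/yr.
Box B: F(B→C) = (135.00 + 33.8) − 67.6 = 101.20 t/yr.
Box C: F(C→D) = (101.20 + 17.7) − 25.8 = 93.100 t/yr.
Box D throughput = its input = 93.100 t/yr; τ = 28600 / 93.100 = 307.2 yr.

307 yr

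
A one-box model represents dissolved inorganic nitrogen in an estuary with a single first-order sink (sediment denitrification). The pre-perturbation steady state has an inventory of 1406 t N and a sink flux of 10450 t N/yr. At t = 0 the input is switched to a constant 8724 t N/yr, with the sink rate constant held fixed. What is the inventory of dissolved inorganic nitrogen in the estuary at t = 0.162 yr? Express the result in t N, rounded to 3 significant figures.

The sink rate constant is k = F₀/M₀ = 10450/1406 = 7.432 yr⁻¹.
Solving dM/dt = F₁ − kM with M(0) = M₀ gives M(t) = F₁/k + (M₀ − F₁/k)·e^(−kt).
F₁/k = 8724/7.432 = 1173.8 t N; kt = 7.432 × 0.162 = 1.204, e^(−kt) = 0.3000.
M(0.162) = 1173.8 + (1406 − 1173.8) × 0.3000 = 1173.8 + 69.66 = 1243.4 t N.

1240 t N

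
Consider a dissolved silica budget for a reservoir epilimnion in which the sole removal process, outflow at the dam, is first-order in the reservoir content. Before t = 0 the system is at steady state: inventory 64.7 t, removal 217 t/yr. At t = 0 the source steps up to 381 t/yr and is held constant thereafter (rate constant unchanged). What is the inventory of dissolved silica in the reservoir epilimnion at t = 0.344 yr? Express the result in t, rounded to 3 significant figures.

98.2 t

The sink rate constant is k = F₀/M₀ = 217/64.7 = 3.354 yr⁻¹.
Solving dM/dt = F₁ − kM with M(0) = M₀ gives M(t) = F₁/k + (M₀ − F₁/k)·e^(−kt).
F₁/k = 381/3.354 = 113.60 t; kt = 3.354 × 0.344 = 1.154, e^(−kt) = 0.3154.
M(0.344) = 113.60 + (64.7 − 113.60) × 0.3154 = 113.60 − 15.42 = 98.173 t.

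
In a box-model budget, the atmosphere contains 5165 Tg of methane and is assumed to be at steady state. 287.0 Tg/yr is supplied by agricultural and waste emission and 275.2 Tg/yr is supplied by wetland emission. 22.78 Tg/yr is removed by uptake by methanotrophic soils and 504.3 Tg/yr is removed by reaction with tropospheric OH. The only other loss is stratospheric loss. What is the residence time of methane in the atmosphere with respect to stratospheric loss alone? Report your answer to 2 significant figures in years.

150 yr

At steady state ΣF_in = ΣF_out.
ΣF_in = 287.0 + 275.2 = 562.20 Tg/yr.
Stratospheric loss flux = ΣF_in − (22.78 + 504.3) = 562.20 − 527.1 = 35.12 Tg/yr.
τ = M / F = 5165 / 35.12 = 147.1 yr.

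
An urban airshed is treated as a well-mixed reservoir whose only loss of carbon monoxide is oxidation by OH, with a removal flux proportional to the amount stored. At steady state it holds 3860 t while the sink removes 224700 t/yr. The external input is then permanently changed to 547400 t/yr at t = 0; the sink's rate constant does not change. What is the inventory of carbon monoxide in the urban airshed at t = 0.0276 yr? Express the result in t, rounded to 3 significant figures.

8290 t

Residence time τ = M₀/F₀ = 0.01718 yr. The eventual steady state is M_∞ = M₀·(F₁/F₀) = 3860 × 547400/224700 = 9403.5 t.
The anomaly ΔM(t) = M(t) − M_∞ decays as ΔM₀·e^(−t/τ) with ΔM₀ = 3860 − 9403.5 = −5543 t.
At t = 0.0276 yr, e^(−t/τ) = e^(−1.607) = 0.2006, so ΔM = −1112 t and M = 9403.5 − 1112 = 8291.7 t.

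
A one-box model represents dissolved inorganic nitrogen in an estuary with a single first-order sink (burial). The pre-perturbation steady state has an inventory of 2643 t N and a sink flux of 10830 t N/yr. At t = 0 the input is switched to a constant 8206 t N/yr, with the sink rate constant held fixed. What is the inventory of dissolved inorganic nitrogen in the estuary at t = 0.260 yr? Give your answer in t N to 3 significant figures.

τ = M₀/F₀ = 2643/10830 = 0.2440 yr; rate constant k = 1/τ.
New steady state M_∞ = F₁/k = F₁·τ = 8206 × 0.2440 = 2002.6 t N.
M(t) = M_∞ + (M₀ − M_∞)·e^(−t/τ); t/τ = 0.260/0.2440 = 1.065, so e^(−t/τ) = 0.3446.
M(t) = 2002.6 + 640.4 × 0.3446 = 2223.3 t N.

2220 t N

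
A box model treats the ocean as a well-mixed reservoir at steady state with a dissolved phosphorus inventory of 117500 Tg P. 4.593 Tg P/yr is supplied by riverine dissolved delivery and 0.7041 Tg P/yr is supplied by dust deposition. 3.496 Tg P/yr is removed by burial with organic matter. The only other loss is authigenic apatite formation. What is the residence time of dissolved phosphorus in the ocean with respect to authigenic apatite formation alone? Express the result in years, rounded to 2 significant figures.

At steady state ΣF_in = ΣF_out.
ΣF_in = 4.593 + 0.7041 = 5.2971 Tg P/yr.
Authigenic apatite formation flux = ΣF_in − (3.496) = 5.2971 − 3.496 = 1.801 Tg P/yr.
τ = M / F = 117500 / 1.801 = 65240 yr.

65000 yr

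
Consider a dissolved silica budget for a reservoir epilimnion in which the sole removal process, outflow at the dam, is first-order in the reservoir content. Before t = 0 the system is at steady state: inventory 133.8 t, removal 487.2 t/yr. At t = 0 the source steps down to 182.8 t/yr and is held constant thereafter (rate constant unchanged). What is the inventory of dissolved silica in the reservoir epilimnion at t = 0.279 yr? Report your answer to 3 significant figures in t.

80.5 t

τ = M₀/F₀ = 133.8/487.2 = 0.2746 yr; rate constant k = 1/τ.
New steady state M_∞ = F₁/k = F₁·τ = 182.8 × 0.2746 = 50.202 t.
M(t) = M_∞ + (M₀ − M_∞)·e^(−t/τ); t/τ = 0.279/0.2746 = 1.016, so e^(−t/τ) = 0.3621.
M(t) = 50.202 + 83.60 × 0.3621 = 80.471 t.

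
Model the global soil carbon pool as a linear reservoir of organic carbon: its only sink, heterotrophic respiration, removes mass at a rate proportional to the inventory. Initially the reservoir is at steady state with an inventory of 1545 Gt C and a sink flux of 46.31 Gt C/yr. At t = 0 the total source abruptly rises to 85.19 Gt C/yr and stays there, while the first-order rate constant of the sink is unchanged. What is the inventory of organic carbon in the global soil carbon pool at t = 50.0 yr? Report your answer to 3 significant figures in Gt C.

Residence time τ = M₀/F₀ = 33.36 yr. The eventual steady state is M_∞ = M₀·(F₁/F₀) = 1545 × 85.19/46.31 = 2842.1 Gt C.
The anomaly ΔM(t) = M(t) − M_∞ decays as ΔM₀·e^(−t/τ) with ΔM₀ = 1545 − 2842.1 = −1297 Gt C.
At t = 50.0 yr, e^(−t/τ) = e^(−1.499) = 0.2234, so ΔM = −289.8 Gt C and M = 2842.1 − 289.8 = 2552.3 Gt C.

2550 Gt C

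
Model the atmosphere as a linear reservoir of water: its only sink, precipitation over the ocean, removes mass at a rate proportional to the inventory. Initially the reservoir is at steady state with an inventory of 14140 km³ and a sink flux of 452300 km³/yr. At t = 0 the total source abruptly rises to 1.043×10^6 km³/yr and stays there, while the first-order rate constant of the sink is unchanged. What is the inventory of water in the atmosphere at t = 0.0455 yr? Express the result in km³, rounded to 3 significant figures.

28300 km³

Residence time τ = M₀/F₀ = 0.03126 yr. The eventual steady state is M_∞ = M₀·(F₁/F₀) = 14140 × 1.043×10^6/452300 = 32607 km³.
The anomaly ΔM(t) = M(t) − M_∞ decays as ΔM₀·e^(−t/τ) with ΔM₀ = 14140 − 32607 = −18470 km³.
At t = 0.0455 yr, e^(−t/τ) = e^(−1.455) = 0.2333, so ΔM = −4308 km³ and M = 32607 − 4308 = 28298 km³.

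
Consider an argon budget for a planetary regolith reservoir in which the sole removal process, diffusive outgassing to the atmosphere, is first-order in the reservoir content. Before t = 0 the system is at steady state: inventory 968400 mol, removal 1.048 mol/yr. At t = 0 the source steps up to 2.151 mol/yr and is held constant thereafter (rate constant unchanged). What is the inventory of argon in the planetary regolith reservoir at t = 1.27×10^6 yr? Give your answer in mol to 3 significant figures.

1.73×10^6 mol

Residence time τ = M₀/F₀ = 924000 yr. The eventual steady state is M_∞ = M₀·(F₁/F₀) = 968400 × 2.151/1.048 = 1.9876×10^6 mol.
The anomaly ΔM(t) = M(t) − M_∞ decays as ΔM₀·e^(−t/τ) with ΔM₀ = 968400 − 1.9876×10^6 = −1.019×10^6 mol.
At t = 1.27×10^6 yr, e^(−t/τ) = e^(−1.374) = 0.2530, so ΔM = −257900 mol and M = 1.9876×10^6 − 257900 = 1.7298×10^6 mol.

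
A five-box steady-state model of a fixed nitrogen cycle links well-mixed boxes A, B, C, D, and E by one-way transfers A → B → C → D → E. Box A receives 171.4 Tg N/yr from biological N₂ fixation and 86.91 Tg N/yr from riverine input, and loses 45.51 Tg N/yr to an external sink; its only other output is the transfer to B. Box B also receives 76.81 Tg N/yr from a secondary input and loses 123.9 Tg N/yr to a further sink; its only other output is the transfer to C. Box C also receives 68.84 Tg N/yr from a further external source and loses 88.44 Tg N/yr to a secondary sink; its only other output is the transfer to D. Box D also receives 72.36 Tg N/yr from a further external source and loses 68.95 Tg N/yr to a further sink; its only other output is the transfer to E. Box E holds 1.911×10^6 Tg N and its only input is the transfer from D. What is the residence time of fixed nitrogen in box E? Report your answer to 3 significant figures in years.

12800 yr

Box A: F(A→B) = (171.4 + 86.91) − 45.51 = 212.80 Tg N/yr.
Box B: F(B→C) = (212.80 + 76.81) − 123.9 = 165.71 Tg N/yr.
Box C: F(C→D) = (165.71 + 68.84) − 88.44 = 146.11 Tg N/yr.
Box D: F(D→E) = (146.11 + 72.36) − 68.95 = 149.52 Tg N/yr.
Box E throughput = its input = 149.52 Tg N/yr; τ = 1.911×10^6 / 149.52 = 12780 yr.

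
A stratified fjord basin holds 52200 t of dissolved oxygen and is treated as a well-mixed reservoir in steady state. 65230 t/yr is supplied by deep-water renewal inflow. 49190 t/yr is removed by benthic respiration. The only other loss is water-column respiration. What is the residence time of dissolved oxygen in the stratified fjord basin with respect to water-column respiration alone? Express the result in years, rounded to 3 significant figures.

3.25 yr

At steady state ΣF_in = ΣF_out.
ΣF_in = 65230 t/yr.
Water-column respiration flux = ΣF_in − (49190) = 65230 − 49190 = 16040 t/yr.
τ = M / F = 52200 / 16040 = 3.254 yr.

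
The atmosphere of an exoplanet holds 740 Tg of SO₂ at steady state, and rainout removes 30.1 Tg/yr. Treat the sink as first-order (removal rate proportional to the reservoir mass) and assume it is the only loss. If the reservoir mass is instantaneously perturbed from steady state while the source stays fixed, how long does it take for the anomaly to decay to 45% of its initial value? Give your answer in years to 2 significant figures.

20 yr

For a linear reservoir the anomaly decays as exp(−t/τ) with τ = M/F = 740/30.1 = 24.58 yr.
exp(−t/τ) = 0.45 ⇒ t = −τ ln(0.45) = 24.58 × 0.7985 = 19.63 yr.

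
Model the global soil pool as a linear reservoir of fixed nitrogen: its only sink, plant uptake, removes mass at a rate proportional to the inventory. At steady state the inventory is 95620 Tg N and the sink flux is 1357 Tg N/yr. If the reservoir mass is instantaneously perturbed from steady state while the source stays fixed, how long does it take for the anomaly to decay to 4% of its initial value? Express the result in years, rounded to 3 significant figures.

227 yr

For a linear reservoir the anomaly decays as exp(−t/τ) with τ = M/F = 95620/1357 = 70.46 yr.
exp(−t/τ) = 0.04 ⇒ t = −τ ln(0.04) = 70.46 × 3.219 = 226.8 yr.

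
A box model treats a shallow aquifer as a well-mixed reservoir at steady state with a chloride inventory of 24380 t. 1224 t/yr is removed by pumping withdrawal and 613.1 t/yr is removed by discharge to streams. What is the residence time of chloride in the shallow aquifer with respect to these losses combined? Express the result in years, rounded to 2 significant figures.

Total removal = 1224 + 613.1 = 1837.1 t/yr.
τ = M / ΣF_out = 24380 / 1837.1 = 13.27 yr.

13 yr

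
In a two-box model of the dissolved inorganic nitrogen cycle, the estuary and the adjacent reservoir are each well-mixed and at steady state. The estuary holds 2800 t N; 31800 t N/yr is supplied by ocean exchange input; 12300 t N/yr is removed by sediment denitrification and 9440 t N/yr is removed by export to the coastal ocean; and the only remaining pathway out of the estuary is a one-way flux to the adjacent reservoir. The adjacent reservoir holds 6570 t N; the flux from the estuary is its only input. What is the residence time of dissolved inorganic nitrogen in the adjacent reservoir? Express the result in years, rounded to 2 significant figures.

0.65 yr

Balance the estuary: ΣF_in = 31800 t N/yr.
Flux to the adjacent reservoir = ΣF_in − (12300 + 9440) = 10060 t N/yr.
At steady state the output of the adjacent reservoir equals its input, 10060 t N/yr.
τ = M / F = 6570 / 10060 = 0.6531 yr.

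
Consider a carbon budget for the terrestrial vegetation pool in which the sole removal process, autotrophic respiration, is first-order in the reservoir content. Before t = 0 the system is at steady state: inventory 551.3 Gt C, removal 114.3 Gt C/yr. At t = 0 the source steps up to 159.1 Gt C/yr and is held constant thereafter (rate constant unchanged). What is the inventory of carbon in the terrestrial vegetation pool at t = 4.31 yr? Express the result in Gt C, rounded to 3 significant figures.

τ = M₀/F₀ = 551.3/114.3 = 4.823 yr; rate constant k = 1/τ.
New steady state M_∞ = F₁/k = F₁·τ = 159.1 × 4.823 = 767.38 Gt C.
M(t) = M_∞ + (M₀ − M_∞)·e^(−t/τ); t/τ = 4.31/4.823 = 0.8936, so e^(−t/τ) = 0.4092.
M(t) = 767.38 − 216.1 × 0.4092 = 678.96 Gt C.

679 Gt C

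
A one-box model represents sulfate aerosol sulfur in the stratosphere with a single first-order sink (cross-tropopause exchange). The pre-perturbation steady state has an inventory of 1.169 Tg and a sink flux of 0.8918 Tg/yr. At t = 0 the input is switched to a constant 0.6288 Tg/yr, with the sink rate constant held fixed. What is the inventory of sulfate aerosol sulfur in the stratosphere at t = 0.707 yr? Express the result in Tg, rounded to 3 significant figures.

1.03 Tg

Residence time τ = M₀/F₀ = 1.311 yr. The eventual steady state is M_∞ = M₀·(F₁/F₀) = 1.169 × 0.6288/0.8918 = 0.82425 Tg.
The anomaly ΔM(t) = M(t) − M_∞ decays as ΔM₀·e^(−t/τ) with ΔM₀ = 1.169 − 0.82425 = 0.3447 Tg.
At t = 0.707 yr, e^(−t/τ) = e^(−0.5394) = 0.5831, so ΔM = 0.2010 Tg and M = 0.82425 + 0.2010 = 1.0253 Tg.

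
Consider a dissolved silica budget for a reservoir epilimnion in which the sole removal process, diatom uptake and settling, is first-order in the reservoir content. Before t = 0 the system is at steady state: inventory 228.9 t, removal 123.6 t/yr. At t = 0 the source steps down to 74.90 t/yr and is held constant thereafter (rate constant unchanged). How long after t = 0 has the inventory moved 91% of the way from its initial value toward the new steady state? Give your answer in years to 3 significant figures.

τ = M₀/F₀ = 228.9/123.6 = 1.852 yr.
The remaining gap fraction is e^(−t/τ); 91% covered ⇒ e^(−t/τ) = 0.0900.
t = −τ ln(0.0900) = 1.852 × 2.408 = 4.459 yr.

4.46 yr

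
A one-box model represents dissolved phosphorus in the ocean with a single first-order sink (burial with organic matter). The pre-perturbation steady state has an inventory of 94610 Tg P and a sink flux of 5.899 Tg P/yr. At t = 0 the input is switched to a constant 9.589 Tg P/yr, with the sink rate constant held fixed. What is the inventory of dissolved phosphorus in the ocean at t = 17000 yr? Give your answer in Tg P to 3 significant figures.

133000 Tg P

Residence time τ = M₀/F₀ = 16040 yr. The eventual steady state is M_∞ = M₀·(F₁/F₀) = 94610 × 9.589/5.899 = 153790 Tg P.
The anomaly ΔM(t) = M(t) − M_∞ decays as ΔM₀·e^(−t/τ) with ΔM₀ = 94610 − 153790 = −59180 Tg P.
At t = 17000 yr, e^(−t/τ) = e^(−1.060) = 0.3465, so ΔM = −20500 Tg P and M = 153790 − 20500 = 133290 Tg P.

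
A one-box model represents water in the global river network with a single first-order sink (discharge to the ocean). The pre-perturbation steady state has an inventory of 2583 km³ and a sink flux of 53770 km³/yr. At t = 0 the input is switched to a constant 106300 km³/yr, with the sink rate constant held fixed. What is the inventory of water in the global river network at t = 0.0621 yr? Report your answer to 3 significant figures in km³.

τ = M₀/F₀ = 2583/53770 = 0.04804 yr; rate constant k = 1/τ.
New steady state M_∞ = F₁/k = F₁·τ = 106300 × 0.04804 = 5106.4 km³.
M(t) = M_∞ + (M₀ − M_∞)·e^(−t/τ); t/τ = 0.0621/0.04804 = 1.293, so e^(−t/τ) = 0.2745.
M(t) = 5106.4 − 2523 × 0.2745 = 4413.7 km³.

4410 km³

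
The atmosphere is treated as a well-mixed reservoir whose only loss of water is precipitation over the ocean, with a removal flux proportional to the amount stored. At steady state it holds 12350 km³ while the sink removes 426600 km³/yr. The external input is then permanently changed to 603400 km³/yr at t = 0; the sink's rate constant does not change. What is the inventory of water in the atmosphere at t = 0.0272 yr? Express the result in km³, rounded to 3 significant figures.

15500 km³

Residence time τ = M₀/F₀ = 0.02895 yr. The eventual steady state is M_∞ = M₀·(F₁/F₀) = 12350 × 603400/426600 = 17468 km³.
The anomaly ΔM(t) = M(t) − M_∞ decays as ΔM₀·e^(−t/τ) with ΔM₀ = 12350 − 17468 = −5118 km³.
At t = 0.0272 yr, e^(−t/τ) = e^(−0.9396) = 0.3908, so ΔM = −2000 km³ and M = 17468 − 2000 = 15468 km³.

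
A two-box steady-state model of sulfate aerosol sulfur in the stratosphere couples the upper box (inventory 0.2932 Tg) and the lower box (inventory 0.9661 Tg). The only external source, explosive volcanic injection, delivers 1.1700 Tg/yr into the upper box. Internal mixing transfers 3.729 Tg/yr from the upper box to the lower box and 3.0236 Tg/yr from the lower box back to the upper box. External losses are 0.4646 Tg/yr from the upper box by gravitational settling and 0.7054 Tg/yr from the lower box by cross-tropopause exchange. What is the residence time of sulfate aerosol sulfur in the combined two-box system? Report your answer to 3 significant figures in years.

1.08 yr

Residence time in the combined system uses the total inventory and the total *external* removal — internal exchanges between the two boxes cancel.
M_total = 0.2932 + 0.9661 = 1.2593 Tg.
ΣF_external_out = 0.4646 + 0.7054 = 1.1700 Tg/yr.
τ = M_total / ΣF_ext = 1.2593 / 1.1700 = 1.076 yr.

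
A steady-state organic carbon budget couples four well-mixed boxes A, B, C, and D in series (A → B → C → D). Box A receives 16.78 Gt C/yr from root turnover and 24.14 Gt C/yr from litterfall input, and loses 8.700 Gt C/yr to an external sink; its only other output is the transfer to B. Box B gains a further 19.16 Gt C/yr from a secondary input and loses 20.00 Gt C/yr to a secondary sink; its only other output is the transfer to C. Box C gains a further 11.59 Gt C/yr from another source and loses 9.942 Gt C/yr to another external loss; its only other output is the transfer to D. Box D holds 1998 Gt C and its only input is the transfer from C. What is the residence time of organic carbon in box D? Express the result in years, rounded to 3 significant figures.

Box A: F(A→B) = (16.78 + 24.14) − 8.700 = 32.220 Gt C/yr.
Box B: F(B→C) = (32.220 + 19.16) − 20.00 = 31.380 Gt C/yr.
Box C: F(C→D) = (31.380 + 11.59) − 9.942 = 33.028 Gt C/yr.
Box D throughput = its input = 33.028 Gt C/yr; τ = 1998 / 33.028 = 60.49 yr.

60.5 yr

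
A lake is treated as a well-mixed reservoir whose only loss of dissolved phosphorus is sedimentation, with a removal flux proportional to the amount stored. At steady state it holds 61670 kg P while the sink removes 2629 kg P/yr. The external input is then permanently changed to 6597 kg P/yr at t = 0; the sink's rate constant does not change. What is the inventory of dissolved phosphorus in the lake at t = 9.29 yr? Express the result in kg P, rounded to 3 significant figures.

The sink rate constant is k = F₀/M₀ = 2629/61670 = 0.04263 yr⁻¹.
Solving dM/dt = F₁ − kM with M(0) = M₀ gives M(t) = F₁/k + (M₀ − F₁/k)·e^(−kt).
F₁/k = 6597/0.04263 = 154750 kg P; kt = 0.04263 × 9.29 = 0.3960, e^(−kt) = 0.6730.
M(9.29) = 154750 + (61670 − 154750) × 0.6730 = 154750 − 62640 = 92109 kg P.

92100 kg P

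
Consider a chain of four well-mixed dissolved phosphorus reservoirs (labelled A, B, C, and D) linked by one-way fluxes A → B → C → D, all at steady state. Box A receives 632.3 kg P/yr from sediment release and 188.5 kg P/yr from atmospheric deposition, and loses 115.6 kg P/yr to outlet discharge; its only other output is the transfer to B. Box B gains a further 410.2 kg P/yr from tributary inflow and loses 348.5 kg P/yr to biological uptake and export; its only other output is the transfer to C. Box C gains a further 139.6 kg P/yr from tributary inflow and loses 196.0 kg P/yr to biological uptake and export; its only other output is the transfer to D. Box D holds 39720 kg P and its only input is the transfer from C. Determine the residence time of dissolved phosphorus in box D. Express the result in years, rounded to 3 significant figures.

55.9 yr

Box A: F(A→B) = (632.3 + 188.5) − 115.6 = 705.20 kg P/yr.
Box B: F(B→C) = (705.20 + 410.2) − 348.5 = 766.90 kg P/yr.
Box C: F(C→D) = (766.90 + 139.6) − 196.0 = 710.50 kg P/yr.
Box D throughput = its input = 710.50 kg P/yr; τ = 39720 / 710.50 = 55.90 yr.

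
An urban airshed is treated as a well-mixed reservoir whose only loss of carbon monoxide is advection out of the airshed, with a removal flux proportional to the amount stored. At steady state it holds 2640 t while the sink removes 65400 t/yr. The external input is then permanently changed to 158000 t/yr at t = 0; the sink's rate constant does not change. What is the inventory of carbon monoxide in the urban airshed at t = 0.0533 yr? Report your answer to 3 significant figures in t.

5380 t

Residence time τ = M₀/F₀ = 0.04037 yr. The eventual steady state is M_∞ = M₀·(F₁/F₀) = 2640 × 158000/65400 = 6378.0 t.
The anomaly ΔM(t) = M(t) − M_∞ decays as ΔM₀·e^(−t/τ) with ΔM₀ = 2640 − 6378.0 = −3738 t.
At t = 0.0533 yr, e^(−t/τ) = e^(−1.320) = 0.2670, so ΔM = −998.2 t and M = 6378.0 − 998.2 = 5379.8 t.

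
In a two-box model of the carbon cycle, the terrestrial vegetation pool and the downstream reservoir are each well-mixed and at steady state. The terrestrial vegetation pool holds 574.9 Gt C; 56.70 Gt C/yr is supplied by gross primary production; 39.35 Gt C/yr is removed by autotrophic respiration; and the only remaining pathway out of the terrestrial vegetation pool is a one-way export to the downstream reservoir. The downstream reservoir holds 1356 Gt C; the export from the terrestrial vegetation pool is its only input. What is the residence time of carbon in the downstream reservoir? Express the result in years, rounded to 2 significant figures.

78 yr

Balance the terrestrial vegetation pool: ΣF_in = 56.700 Gt C/yr.
Export to the downstream reservoir = ΣF_in − (39.35) = 17.350 Gt C/yr.
At steady state the output of the downstream reservoir equals its input, 17.350 Gt C/yr.
τ = M / F = 1356 / 17.350 = 78.16 yr.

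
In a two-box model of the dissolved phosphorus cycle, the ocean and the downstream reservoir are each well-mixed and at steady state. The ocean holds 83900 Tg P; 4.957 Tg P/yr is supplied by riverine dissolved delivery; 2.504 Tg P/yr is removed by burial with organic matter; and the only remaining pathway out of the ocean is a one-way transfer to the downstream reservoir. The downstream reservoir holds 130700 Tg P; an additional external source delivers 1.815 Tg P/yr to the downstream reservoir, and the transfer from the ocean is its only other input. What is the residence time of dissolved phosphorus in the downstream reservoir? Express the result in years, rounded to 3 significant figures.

30600 yr

Balance the ocean: ΣF_in = 4.9570 Tg P/yr.
Transfer to the downstream reservoir = ΣF_in − (2.504) = 2.4530 Tg P/yr.
Total input to the downstream reservoir = 2.4530 + 1.815 = 4.2680 Tg P/yr; at steady state this equals its total output.
τ = M / F = 130700 / 4.2680 = 30620 yr.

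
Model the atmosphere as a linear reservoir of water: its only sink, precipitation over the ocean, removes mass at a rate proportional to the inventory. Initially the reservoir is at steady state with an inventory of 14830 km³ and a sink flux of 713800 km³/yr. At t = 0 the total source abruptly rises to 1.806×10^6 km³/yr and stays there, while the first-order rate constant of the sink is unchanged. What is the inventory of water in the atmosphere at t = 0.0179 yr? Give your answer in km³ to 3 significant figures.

27900 km³

Residence time τ = M₀/F₀ = 0.02078 yr. The eventual steady state is M_∞ = M₀·(F₁/F₀) = 14830 × 1.806×10^6/713800 = 37522 km³.
The anomaly ΔM(t) = M(t) − M_∞ decays as ΔM₀·e^(−t/τ) with ΔM₀ = 14830 − 37522 = −22690 km³.
At t = 0.0179 yr, e^(−t/τ) = e^(−0.8616) = 0.4225, so ΔM = −9587 km³ and M = 37522 − 9587 = 27934 km³.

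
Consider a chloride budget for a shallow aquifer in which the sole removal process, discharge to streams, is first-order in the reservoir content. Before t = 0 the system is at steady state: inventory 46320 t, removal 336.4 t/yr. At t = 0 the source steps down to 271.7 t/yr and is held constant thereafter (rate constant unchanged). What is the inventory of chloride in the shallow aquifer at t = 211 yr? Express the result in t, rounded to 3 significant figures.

τ = M₀/F₀ = 46320/336.4 = 137.7 yr; rate constant k = 1/τ.
New steady state M_∞ = F₁/k = F₁·τ = 271.7 × 137.7 = 37411 t.
M(t) = M_∞ + (M₀ − M_∞)·e^(−t/τ); t/τ = 211/137.7 = 1.532, so e^(−t/τ) = 0.2160.
M(t) = 37411 + 8909 × 0.2160 = 39336 t.

39300 t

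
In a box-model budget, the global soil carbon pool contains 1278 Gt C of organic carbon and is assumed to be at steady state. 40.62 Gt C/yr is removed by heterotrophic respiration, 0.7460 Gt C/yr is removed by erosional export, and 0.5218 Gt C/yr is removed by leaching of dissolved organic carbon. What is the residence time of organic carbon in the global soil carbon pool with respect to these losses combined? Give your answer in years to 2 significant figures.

Total removal = 40.62 + 0.7460 + 0.5218 = 41.888 Gt C/yr.
τ = M / ΣF_out = 1278 / 41.888 = 30.51 yr.

31 yr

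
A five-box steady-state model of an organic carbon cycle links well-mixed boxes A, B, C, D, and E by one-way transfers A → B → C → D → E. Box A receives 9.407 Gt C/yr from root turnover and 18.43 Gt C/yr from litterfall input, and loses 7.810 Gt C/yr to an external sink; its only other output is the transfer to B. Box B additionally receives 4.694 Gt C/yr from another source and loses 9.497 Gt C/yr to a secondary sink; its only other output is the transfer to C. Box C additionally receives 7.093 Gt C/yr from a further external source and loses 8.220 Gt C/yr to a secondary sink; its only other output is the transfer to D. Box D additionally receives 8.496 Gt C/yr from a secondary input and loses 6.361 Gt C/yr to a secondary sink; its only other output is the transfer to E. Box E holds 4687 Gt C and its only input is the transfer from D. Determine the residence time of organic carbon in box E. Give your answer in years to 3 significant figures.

289 yr

Box A: F(A→B) = (9.407 + 18.43) − 7.810 = 20.027 Gt C/yr.
Box B: F(B→C) = (20.027 + 4.694) − 9.497 = 15.224 Gt C/yr.
Box C: F(C→D) = (15.224 + 7.093) − 8.220 = 14.097 Gt C/yr.
Box D: F(D→E) = (14.097 + 8.496) − 6.361 = 16.232 Gt C/yr.
Box E throughput = its input = 16.232 Gt C/yr; τ = 4687 / 16.232 = 288.8 yr.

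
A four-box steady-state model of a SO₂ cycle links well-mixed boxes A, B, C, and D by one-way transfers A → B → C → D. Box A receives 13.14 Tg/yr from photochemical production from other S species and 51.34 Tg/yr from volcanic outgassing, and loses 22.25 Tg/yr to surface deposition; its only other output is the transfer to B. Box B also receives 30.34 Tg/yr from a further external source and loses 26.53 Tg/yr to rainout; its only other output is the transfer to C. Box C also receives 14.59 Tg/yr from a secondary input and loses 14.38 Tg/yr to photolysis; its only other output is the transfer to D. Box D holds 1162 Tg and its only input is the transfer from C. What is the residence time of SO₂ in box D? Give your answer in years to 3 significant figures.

25.1 yr

Box A: F(A→B) = (13.14 + 51.34) − 22.25 = 42.230 Tg/yr.
Box B: F(B→C) = (42.230 + 30.34) − 26.53 = 46.040 Tg/yr.
Box C: F(C→D) = (46.040 + 14.59) − 14.38 = 46.250 Tg/yr.
Box D throughput = its input = 46.250 Tg/yr; τ = 1162 / 46.250 = 25.12 yr.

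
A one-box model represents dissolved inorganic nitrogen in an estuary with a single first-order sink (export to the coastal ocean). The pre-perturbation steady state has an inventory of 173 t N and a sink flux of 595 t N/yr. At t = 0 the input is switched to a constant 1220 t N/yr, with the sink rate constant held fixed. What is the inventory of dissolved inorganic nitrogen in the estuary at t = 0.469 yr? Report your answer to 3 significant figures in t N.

τ = M₀/F₀ = 173/595 = 0.2908 yr; rate constant k = 1/τ.
New steady state M_∞ = F₁/k = F₁·τ = 1220 × 0.2908 = 354.72 t N.
M(t) = M_∞ + (M₀ − M_∞)·e^(−t/τ); t/τ = 0.469/0.2908 = 1.613, so e^(−t/τ) = 0.1993.
M(t) = 354.72 − 181.7 × 0.1993 = 318.51 t N.

319 t N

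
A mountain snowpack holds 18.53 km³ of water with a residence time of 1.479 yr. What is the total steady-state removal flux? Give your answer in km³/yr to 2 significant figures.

F = M / τ = 18.53 / 1.479 = 12.53 km³/yr.

13 km³/yr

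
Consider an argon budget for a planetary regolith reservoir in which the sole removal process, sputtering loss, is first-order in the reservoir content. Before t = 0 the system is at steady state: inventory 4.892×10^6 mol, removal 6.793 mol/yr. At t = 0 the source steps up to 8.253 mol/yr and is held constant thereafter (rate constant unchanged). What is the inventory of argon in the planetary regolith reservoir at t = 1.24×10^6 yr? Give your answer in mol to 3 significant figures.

τ = M₀/F₀ = 4.892×10^6/6.793 = 720200 yr; rate constant k = 1/τ.
New steady state M_∞ = F₁/k = F₁·τ = 8.253 × 720200 = 5.9434×10^6 mol.
M(t) = M_∞ + (M₀ − M_∞)·e^(−t/τ); t/τ = 1.24×10^6/720200 = 1.722, so e^(−t/τ) = 0.1787.
M(t) = 5.9434×10^6 − 1.051×10^6 × 0.1787 = 5.7555×10^6 mol.

5.76×10^6 mol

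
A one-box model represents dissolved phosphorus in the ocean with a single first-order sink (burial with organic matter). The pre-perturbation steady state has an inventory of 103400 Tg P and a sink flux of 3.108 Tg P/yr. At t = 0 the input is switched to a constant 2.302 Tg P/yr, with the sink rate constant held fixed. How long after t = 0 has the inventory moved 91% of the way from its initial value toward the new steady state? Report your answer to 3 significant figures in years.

80100 yr

τ = M₀/F₀ = 103400/3.108 = 33270 yr.
The remaining gap fraction is e^(−t/τ); 91% covered ⇒ e^(−t/τ) = 0.0900.
t = −τ ln(0.0900) = 33270 × 2.408 = 80110 yr.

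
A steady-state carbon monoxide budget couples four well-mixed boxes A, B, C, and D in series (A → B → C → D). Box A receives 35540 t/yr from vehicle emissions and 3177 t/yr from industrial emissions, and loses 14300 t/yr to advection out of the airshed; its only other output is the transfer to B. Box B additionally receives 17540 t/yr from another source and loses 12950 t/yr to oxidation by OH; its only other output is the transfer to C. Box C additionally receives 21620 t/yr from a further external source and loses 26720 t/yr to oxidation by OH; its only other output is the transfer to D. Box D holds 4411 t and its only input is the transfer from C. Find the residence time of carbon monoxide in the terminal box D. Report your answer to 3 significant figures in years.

0.185 yr

Box A: F(A→B) = (35540 + 3177) − 14300 = 24417 t/yr.
Box B: F(B→C) = (24417 + 17540) − 12950 = 29007 t/yr.
Box C: F(C→D) = (29007 + 21620) − 26720 = 23907 t/yr.
Box D throughput = its input = 23907 t/yr; τ = 4411 / 23907 = 0.1845 yr.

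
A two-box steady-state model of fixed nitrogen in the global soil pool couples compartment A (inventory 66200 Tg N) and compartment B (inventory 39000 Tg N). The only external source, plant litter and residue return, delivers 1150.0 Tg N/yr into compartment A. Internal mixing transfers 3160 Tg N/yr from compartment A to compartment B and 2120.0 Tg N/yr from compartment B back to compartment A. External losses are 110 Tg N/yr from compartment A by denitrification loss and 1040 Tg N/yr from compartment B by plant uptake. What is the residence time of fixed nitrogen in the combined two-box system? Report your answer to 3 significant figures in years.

Residence time in the combined system uses the total inventory and the total *external* removal — internal exchanges between the two boxes cancel.
M_total = 66200 + 39000 = 105200 Tg N.
ΣF_external_out = 110 + 1040 = 1150.0 Tg N/yr.
τ = M_total / ΣF_ext = 105200 / 1150.0 = 91.48 yr.

91.5 yr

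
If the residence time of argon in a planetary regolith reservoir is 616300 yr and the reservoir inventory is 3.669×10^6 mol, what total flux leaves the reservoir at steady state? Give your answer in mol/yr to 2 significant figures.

6.0 mol/yr

F = M / τ = 3.669×10^6 / 616300 = 5.953 mol/yr.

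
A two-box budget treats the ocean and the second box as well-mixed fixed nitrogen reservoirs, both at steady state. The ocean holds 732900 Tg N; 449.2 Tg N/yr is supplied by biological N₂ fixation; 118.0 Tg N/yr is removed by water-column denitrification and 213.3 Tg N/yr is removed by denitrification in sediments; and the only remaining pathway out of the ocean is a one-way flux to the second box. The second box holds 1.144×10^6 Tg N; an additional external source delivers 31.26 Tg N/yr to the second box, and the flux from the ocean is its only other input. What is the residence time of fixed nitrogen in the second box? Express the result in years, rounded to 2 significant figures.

Balance the ocean: ΣF_in = 449.20 Tg N/yr.
Flux to the second box = ΣF_in − (118.0 + 213.3) = 117.90 Tg N/yr.
Total input to the second box = 117.90 + 31.26 = 149.16 Tg N/yr; at steady state this equals its total output.
τ = M / F = 1.144×10^6 / 149.16 = 7670 yr.

7700 yr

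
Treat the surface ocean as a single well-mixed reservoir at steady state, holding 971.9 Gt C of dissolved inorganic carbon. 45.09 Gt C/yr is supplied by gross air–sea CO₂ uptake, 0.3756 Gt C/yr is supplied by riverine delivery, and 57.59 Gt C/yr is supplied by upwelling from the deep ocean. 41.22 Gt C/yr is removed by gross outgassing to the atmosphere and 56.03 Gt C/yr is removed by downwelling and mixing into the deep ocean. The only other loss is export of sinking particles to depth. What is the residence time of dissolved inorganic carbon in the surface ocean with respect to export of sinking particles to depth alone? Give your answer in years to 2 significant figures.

At steady state ΣF_in = ΣF_out.
ΣF_in = 45.09 + 0.3756 + 57.59 = 103.06 Gt C/yr.
Export of sinking particles to depth flux = ΣF_in − (41.22 + 56.03) = 103.06 − 97.25 = 5.806 Gt C/yr.
τ = M / F = 971.9 / 5.806 = 167.4 yr.

170 yr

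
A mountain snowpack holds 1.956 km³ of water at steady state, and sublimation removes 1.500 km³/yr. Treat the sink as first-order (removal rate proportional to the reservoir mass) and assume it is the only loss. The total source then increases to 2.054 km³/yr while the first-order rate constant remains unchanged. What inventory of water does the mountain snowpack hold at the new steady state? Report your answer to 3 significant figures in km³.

2.68 km³

Rate constant k = F/M = 1.500 / 1.956 = 0.7669 yr⁻¹.
At the new steady state, source = k·M_new ⇒ M_new = 2.054 / 0.7669 = 2.678 km³.
(Equivalently M_new = M × F_new/F_old = 1.956 × 2.054/1.500.)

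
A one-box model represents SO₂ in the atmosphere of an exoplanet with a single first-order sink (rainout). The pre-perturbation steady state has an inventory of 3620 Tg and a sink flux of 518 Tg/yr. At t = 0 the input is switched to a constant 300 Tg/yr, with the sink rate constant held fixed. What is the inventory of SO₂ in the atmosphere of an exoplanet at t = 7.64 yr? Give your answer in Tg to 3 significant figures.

2610 Tg

The sink rate constant is k = F₀/M₀ = 518/3620 = 0.1431 yr⁻¹.
Solving dM/dt = F₁ − kM with M(0) = M₀ gives M(t) = F₁/k + (M₀ − F₁/k)·e^(−kt).
F₁/k = 300/0.1431 = 2096.5 Tg; kt = 0.1431 × 7.64 = 1.093, e^(−kt) = 0.3351.
M(7.64) = 2096.5 + (3620 − 2096.5) × 0.3351 = 2096.5 + 510.6 = 2607.1 Tg.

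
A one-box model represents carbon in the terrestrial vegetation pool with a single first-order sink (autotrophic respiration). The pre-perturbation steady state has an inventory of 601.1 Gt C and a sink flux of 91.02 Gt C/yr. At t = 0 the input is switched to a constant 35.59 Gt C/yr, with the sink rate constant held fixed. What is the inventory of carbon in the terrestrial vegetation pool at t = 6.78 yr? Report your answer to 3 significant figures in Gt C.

366 Gt C

τ = M₀/F₀ = 601.1/91.02 = 6.604 yr; rate constant k = 1/τ.
New steady state M_∞ = F₁/k = F₁·τ = 35.59 × 6.604 = 235.04 Gt C.
M(t) = M_∞ + (M₀ − M_∞)·e^(−t/τ); t/τ = 6.78/6.604 = 1.027, so e^(−t/τ) = 0.3582.
M(t) = 235.04 + 366.1 × 0.3582 = 366.16 Gt C.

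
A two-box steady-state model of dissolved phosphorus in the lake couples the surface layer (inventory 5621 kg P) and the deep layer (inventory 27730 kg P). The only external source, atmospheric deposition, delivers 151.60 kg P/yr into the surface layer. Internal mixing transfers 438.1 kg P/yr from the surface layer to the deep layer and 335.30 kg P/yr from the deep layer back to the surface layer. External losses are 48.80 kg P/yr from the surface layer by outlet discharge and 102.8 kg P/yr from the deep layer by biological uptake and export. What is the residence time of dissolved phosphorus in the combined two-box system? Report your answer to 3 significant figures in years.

220 yr

Treat the two boxes together as one reservoir: the mixing fluxes between them are internal recycling, so τ = ΣM / Σ(external losses).
M_total = 5621 + 27730 = 33351 kg P.
ΣF_external_out = 48.80 + 102.8 = 151.60 kg P/yr.
τ = M_total / ΣF_ext = 33351 / 151.60 = 220.0 yr.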